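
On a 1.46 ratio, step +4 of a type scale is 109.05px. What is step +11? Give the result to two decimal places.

The gap is 11 − (4) = 7 steps, so the factor is 1.46^7.
109.05 × 1.46⁷ = 109.05 × 14.14067 ≈ 1542.040

1542.04px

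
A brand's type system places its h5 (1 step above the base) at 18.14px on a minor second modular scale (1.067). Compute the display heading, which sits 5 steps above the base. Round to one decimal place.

23.5px

The gap is 5 − (1) = 4 steps, so the factor is 1.067^4.
18.14 × 1.067⁴ = 18.14 × 1.29616 ≈ 23.512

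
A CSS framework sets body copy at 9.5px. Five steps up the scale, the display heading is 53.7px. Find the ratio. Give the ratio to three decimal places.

1.414

The ratio satisfies 9.5 × r⁵ = 53.7, so r = (53.7 / 9.5)^(1/5).
r = 5.6526^(1/5) ≈ 1.4140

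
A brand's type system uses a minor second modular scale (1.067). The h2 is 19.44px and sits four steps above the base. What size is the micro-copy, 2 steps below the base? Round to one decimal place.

13.2px

19.44 ÷ 1.067⁶ = 19.44 ÷ 1.47566 ≈ 13.174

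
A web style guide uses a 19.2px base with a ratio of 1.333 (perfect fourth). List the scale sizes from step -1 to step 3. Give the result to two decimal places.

14.40px, 19.20px, 25.59px, 34.12px, 45.48px

Step -1: 19.2 ÷ 1.333 = 14.40
Step 0: 19.2px
Step 1: 19.2 × 1.333 = 25.59
Step 2: 19.2 × 1.333² = 34.12
Step 3: 19.2 × 1.333³ = 45.48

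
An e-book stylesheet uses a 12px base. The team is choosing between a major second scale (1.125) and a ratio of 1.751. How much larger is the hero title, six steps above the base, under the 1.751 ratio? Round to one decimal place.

Major second: 12.0 × 1.125⁶ = 24.327px
At 1.751: 12.0 × 1.751⁶ = 345.858px
Difference: 345.858 − 24.327 = 321.531px

321.5px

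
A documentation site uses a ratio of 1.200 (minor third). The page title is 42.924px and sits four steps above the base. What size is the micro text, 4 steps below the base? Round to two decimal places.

42.924 ÷ 1.200⁸ = 42.924 ÷ 4.29982 ≈ 9.983

9.98px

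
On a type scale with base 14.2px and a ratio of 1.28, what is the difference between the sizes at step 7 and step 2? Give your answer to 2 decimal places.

Step 2: 14.2 × 1.28² = 23.2653px
Step 7: 14.2 × 1.28⁷ = 79.9389px
Difference: 79.9389 − 23.2653 = 56.6736px

56.67px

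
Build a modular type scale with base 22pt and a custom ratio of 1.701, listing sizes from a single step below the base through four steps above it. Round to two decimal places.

Step -1: 22.0 ÷ 1.701 = 12.93
Step 0: 22pt
Step 1: 22.0 × 1.701 = 37.42
Step 2: 22.0 × 1.701² = 63.65
Step 3: 22.0 × 1.701³ = 108.28
Step 4: 22.0 × 1.701⁴ = 184.18

12.93pt, 22.00pt, 37.42pt, 63.65pt, 108.28pt, 184.18pt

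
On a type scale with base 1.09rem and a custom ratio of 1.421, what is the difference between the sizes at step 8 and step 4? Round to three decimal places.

Step 4: 1.09 × 1.421⁴ = 4.44429rem
Step 8: 1.09 × 1.421⁸ = 18.12087rem
Difference: 18.12087 − 4.44429 = 13.67658rem

13.677rem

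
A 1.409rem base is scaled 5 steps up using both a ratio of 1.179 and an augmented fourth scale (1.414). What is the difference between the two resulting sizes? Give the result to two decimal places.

4.75rem

At 1.179: 1.409 × 1.179⁵ = 3.2098rem
Augmented fourth: 1.409 × 1.414⁵ = 7.9645rem
Difference: 7.9645 − 3.2098 = 4.7547rem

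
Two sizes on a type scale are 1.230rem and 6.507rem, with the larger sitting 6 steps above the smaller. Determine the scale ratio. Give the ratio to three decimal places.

r⁶ = 6.507 / 1.230, so r = (6.507/1.230)^(1/6).
r = 5.2902^(1/6) ≈ 1.3200

1.320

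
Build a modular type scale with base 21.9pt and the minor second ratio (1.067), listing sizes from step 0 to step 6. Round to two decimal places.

21.90pt, 23.37pt, 24.93pt, 26.60pt, 28.39pt, 30.29pt, 32.32pt

Step 0: 21.9pt
Step 1: 21.9 × 1.067 = 23.37
Step 2: 21.9 × 1.067² = 24.93
Step 3: 21.9 × 1.067³ = 26.60
Step 4: 21.9 × 1.067⁴ = 28.39
Step 5: 21.9 × 1.067⁵ = 30.29
Step 6: 21.9 × 1.067⁶ = 32.32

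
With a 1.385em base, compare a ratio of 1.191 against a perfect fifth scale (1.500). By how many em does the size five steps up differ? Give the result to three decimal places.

7.198em

At 1.191: 1.385 × 1.191⁵ = 3.31901em
Perfect fifth: 1.385 × 1.500⁵ = 10.51734em
Difference: 10.51734 − 3.31901 = 7.19833em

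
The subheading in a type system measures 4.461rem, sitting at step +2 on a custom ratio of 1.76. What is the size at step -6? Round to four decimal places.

0.0485rem

The gap is -6 − (2) = -8 steps, so the factor is 1.76^-8.
4.461 ÷ 1.76⁸ = 4.461 ÷ 92.06644 ≈ 0.0485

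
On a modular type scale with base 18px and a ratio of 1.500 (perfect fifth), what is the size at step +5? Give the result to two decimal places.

18.0 × 1.500⁵ = 18.0 × 7.59375 ≈ 136.69

136.69px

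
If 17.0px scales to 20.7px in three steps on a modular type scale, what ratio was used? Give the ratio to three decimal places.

r³ = 20.7 / 17.0, so r = (20.7/17.0)^(1/3).
r = 1.2176^(1/3) ≈ 1.0678

1.068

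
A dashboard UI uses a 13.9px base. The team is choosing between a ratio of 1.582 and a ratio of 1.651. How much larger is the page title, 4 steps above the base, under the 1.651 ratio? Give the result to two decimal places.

16.21px

At 1.582: 13.9 × 1.582⁴ = 87.0644px
At 1.651: 13.9 × 1.651⁴ = 103.2769px
Difference: 103.2769 − 87.0644 = 16.2125px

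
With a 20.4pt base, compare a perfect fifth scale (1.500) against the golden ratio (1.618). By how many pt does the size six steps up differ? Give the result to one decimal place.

Perfect fifth: 20.4 × 1.500⁶ = 232.369pt
Golden ratio: 20.4 × 1.618⁶ = 366.017pt
Difference: 366.017 − 232.369 = 133.648pt

133.6pt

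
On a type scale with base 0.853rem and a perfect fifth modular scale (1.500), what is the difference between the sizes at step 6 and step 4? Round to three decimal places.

5.398rem

Step 4: 0.853 × 1.500⁴ = 4.31831rem
Step 6: 0.853 × 1.500⁶ = 9.71620rem
Difference: 9.71620 − 4.31831 = 5.39789rem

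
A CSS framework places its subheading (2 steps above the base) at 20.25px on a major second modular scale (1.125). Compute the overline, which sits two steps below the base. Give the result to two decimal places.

20.25 ÷ 1.125⁴ = 20.25 ÷ 1.60181 ≈ 12.642

12.64px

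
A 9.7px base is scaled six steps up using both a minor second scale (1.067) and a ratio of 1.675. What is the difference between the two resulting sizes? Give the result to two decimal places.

199.91px

Minor second: 9.7 × 1.067⁶ = 14.3139px
At 1.675: 9.7 × 1.675⁶ = 214.2203px
Difference: 214.2203 − 14.3139 = 199.9064px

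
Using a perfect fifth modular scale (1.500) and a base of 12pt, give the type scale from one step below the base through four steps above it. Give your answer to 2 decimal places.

Step -1: 12.0 ÷ 1.500 = 8.00
Step 0: 12pt
Step 1: 12.0 × 1.500 = 18.00
Step 2: 12.0 × 1.500² = 27.00
Step 3: 12.0 × 1.500³ = 40.50
Step 4: 12.0 × 1.500⁴ = 60.75

8.00pt, 12.00pt, 18.00pt, 27.00pt, 40.50pt, 60.75pt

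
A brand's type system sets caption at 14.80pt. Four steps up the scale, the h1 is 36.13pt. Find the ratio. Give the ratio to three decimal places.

1.250

r⁴ = 36.13 / 14.80, so r = (36.13/14.80)^(1/4).
r = 2.4412^(1/4) ≈ 1.2500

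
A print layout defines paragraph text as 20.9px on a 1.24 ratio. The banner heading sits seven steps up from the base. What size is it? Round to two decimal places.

Each step on a modular scale multiplies by the ratio, so the size n steps from the base is base × ratioⁿ.
20.9 × 1.24⁷ = 20.9 × 4.50767 ≈ 94.21

94.21px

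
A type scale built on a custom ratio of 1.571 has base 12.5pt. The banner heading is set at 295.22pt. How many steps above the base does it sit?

1.571ⁿ = 295.22 / 12.5 = 23.6176
n = ln(23.6176) / ln(1.571) = 3.1620 / 0.4517 ≈ 7.00

7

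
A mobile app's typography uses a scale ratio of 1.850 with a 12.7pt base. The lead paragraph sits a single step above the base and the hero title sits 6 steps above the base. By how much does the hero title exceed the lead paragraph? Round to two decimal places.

485.64pt

Step 1: 12.7 × 1.850 = 23.4950pt
Step 6: 12.7 × 1.850⁶ = 509.1363pt
Difference: 509.1363 − 23.4950 = 485.6413pt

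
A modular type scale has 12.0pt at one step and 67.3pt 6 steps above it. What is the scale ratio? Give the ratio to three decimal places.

r⁶ = 67.3 / 12.0, so r = (67.3/12.0)^(1/6).
r = 5.6083^(1/6) ≈ 1.3329

1.333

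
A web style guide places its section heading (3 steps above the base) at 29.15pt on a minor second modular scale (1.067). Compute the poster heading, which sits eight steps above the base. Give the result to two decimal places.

40.31pt

29.15 × 1.067⁵ = 29.15 × 1.38300 ≈ 40.314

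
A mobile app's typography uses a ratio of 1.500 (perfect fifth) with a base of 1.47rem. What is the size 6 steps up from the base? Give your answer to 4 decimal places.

A modular type scale is a geometric sequence: sizeₙ = base × rⁿ.
1.47 × 1.500⁶ = 1.47 × 11.39062 ≈ 16.7442

16.7442rem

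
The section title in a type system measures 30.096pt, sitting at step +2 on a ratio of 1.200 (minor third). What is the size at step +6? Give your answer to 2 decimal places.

62.41pt

30.096 × 1.200⁴ = 30.096 × 2.07360 ≈ 62.407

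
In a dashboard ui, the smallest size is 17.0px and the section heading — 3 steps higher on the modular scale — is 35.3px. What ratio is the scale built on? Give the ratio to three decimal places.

r³ = 35.3 / 17.0, so r = (35.3/17.0)^(1/3).
r = 2.0765^(1/3) ≈ 1.2758

1.276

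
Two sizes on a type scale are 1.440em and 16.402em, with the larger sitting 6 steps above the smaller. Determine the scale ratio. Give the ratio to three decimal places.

1.500

The ratio satisfies 1.440 × r⁶ = 16.402, so r = (16.402 / 1.440)^(1/6).
r = 11.3903^(1/6) ≈ 1.5000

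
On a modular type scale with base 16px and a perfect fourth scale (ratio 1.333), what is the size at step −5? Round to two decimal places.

3.80px

Every step multiplies by the scale ratio.
16.0 ÷ 1.333⁵ = 16.0 ÷ 4.20873 ≈ 3.80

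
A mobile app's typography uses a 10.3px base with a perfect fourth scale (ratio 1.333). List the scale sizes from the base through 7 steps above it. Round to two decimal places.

10.30px, 13.73px, 18.30px, 24.40px, 32.52px, 43.35px, 57.79px, 77.03px

Step 0: 10.3px
Step 1: 10.3 × 1.333 = 13.73
Step 2: 10.3 × 1.333² = 18.30
Step 3: 10.3 × 1.333³ = 24.40
Step 4: 10.3 × 1.333⁴ = 32.52
Step 5: 10.3 × 1.333⁵ = 43.35
Step 6: 10.3 × 1.333⁶ = 57.79
Step 7: 10.3 × 1.333⁷ = 77.03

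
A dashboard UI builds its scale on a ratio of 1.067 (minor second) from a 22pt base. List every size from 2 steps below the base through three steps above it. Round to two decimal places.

19.32pt, 20.62pt, 22.00pt, 23.47pt, 25.05pt, 26.72pt

Step -2: 22.0 ÷ 1.067² = 19.32
Step -1: 22.0 ÷ 1.067 = 20.62
Step 0: 22pt
Step 1: 22.0 × 1.067 = 23.47
Step 2: 22.0 × 1.067² = 25.05
Step 3: 22.0 × 1.067³ = 26.72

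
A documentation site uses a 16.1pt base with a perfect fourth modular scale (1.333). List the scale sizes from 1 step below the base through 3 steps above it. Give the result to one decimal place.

Step -1: 16.1 ÷ 1.333 = 12.1
Step 0: 16.1pt
Step 1: 16.1 × 1.333 = 21.5
Step 2: 16.1 × 1.333² = 28.6
Step 3: 16.1 × 1.333³ = 38.1

12.1pt, 16.1pt, 21.5pt, 28.6pt, 38.1pt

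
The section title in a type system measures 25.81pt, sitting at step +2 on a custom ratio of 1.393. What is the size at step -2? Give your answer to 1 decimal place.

The gap is -2 − (2) = -4 steps, so the factor is 1.393^-4.
25.81 ÷ 1.393⁴ = 25.81 ÷ 3.76534 ≈ 6.855

6.9pt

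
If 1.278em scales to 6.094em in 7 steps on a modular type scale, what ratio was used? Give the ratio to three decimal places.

r⁷ = 6.094 / 1.278, so r = (6.094/1.278)^(1/7).
r = 4.7684^(1/7) ≈ 1.2500

1.250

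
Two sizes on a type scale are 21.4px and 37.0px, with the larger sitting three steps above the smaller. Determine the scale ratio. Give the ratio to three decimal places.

r³ = 37.0 / 21.4, so r = (37.0/21.4)^(1/3).
r = 1.7290^(1/3) ≈ 1.2002

1.200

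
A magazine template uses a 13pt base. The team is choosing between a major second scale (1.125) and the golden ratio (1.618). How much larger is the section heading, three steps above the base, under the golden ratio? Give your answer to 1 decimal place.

Major second: 13.0 × 1.125³ = 18.510pt
Golden ratio: 13.0 × 1.618³ = 55.065pt
Difference: 55.065 − 18.510 = 36.555pt

36.6pt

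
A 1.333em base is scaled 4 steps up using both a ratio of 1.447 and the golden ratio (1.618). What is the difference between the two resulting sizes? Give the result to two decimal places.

At 1.447: 1.333 × 1.447⁴ = 5.8439em
Golden ratio: 1.333 × 1.618⁴ = 9.1358em
Difference: 9.1358 − 5.8439 = 3.2919em

3.29em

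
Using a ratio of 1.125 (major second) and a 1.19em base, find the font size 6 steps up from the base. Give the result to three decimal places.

1.19 × 1.125⁶ = 1.19 × 2.02729 ≈ 2.412

2.412em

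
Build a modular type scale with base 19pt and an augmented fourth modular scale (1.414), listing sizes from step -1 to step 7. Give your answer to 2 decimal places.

13.44pt, 19.00pt, 26.87pt, 37.99pt, 53.72pt, 75.95pt, 107.40pt, 151.86pt, 214.73pt

Step -1: 19.0 ÷ 1.414 = 13.44
Step 0: 19pt
Step 1: 19.0 × 1.414 = 26.87
Step 2: 19.0 × 1.414² = 37.99
Step 3: 19.0 × 1.414³ = 53.72
Step 4: 19.0 × 1.414⁴ = 75.95
Step 5: 19.0 × 1.414⁵ = 107.40
Step 6: 19.0 × 1.414⁶ = 151.86
Step 7: 19.0 × 1.414⁷ = 214.73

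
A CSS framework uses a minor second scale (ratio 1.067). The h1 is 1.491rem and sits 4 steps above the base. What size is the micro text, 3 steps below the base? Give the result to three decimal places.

1.491 ÷ 1.067⁷ = 1.491 ÷ 1.57453 ≈ 0.947

0.947rem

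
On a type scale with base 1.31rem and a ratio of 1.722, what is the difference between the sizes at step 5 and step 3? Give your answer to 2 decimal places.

Step 3: 1.31 × 1.722³ = 6.6891rem
Step 5: 1.31 × 1.722⁵ = 19.8352rem
Difference: 19.8352 − 6.6891 = 13.1461rem

13.15rem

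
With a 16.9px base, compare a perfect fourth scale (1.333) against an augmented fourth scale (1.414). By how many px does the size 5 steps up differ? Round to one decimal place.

Perfect fourth: 16.9 × 1.333⁵ = 71.127px
Augmented fourth: 16.9 × 1.414⁵ = 95.529px
Difference: 95.529 − 71.127 = 24.402px

24.4px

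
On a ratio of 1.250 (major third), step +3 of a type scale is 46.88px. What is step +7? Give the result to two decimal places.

Moving from step +3 to step +7 is 4 steps up, so multiply by r⁴.
46.88 × 1.250⁴ = 46.88 × 2.44141 ≈ 114.453

114.45px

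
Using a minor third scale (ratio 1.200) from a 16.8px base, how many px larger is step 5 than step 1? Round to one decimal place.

Step 1: 16.8 × 1.200 = 20.160px
Step 5: 16.8 × 1.200⁵ = 41.804px
Difference: 41.804 − 20.160 = 21.644px

21.6px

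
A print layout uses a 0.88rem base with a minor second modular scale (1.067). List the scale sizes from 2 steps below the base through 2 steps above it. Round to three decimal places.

0.773rem, 0.825rem, 0.880rem, 0.939rem, 1.002rem

Step -2: 0.88 ÷ 1.067² = 0.773
Step -1: 0.88 ÷ 1.067 = 0.825
Step 0: 0.88rem
Step 1: 0.88 × 1.067 = 0.939
Step 2: 0.88 × 1.067² = 1.002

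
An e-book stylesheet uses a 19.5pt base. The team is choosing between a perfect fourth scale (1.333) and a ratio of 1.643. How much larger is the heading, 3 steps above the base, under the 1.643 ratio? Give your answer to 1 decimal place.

Perfect fourth: 19.5 × 1.333³ = 46.188pt
At 1.643: 19.5 × 1.643³ = 86.486pt
Difference: 86.486 − 46.188 = 40.298pt

40.3pt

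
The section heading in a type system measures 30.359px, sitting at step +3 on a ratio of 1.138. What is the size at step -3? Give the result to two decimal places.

13.98px

Moving from step +3 to step -3 is 6 steps down, so divide by r⁶.
30.359 ÷ 1.138⁶ = 30.359 ÷ 2.17197 ≈ 13.978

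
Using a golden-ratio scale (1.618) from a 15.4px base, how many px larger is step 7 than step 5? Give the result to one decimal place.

276.3px

Step 5: 15.4 × 1.618⁵ = 170.771px
Step 7: 15.4 × 1.618⁷ = 447.065px
Difference: 447.065 − 170.771 = 276.294px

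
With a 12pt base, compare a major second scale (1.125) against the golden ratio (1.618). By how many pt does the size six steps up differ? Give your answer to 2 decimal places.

Major second: 12.0 × 1.125⁶ = 24.3274pt
Golden ratio: 12.0 × 1.618⁶ = 215.3041pt
Difference: 215.3041 − 24.3274 = 190.9767pt

190.98pt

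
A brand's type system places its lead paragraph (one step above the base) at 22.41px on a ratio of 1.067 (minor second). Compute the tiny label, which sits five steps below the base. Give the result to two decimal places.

The gap is -5 − (1) = -6 steps, so the factor is 1.067^-6.
22.41 ÷ 1.067⁶ = 22.41 ÷ 1.47566 ≈ 15.186

15.19px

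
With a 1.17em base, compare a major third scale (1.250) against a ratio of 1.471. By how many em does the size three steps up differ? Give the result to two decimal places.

1.44em

Major third: 1.17 × 1.250³ = 2.2852em
At 1.471: 1.17 × 1.471³ = 3.7241em
Difference: 3.7241 − 2.2852 = 1.4389em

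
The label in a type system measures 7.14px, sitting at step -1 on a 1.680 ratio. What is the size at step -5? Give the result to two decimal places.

0.90px

Moving from step -1 to step -5 is 4 steps down, so divide by r⁴.
7.14 ÷ 1.680⁴ = 7.14 ÷ 7.96594 ≈ 0.896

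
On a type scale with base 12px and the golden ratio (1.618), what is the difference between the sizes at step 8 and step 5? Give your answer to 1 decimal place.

Step 5: 12.0 × 1.618⁵ = 133.068px
Step 8: 12.0 × 1.618⁸ = 563.650px
Difference: 563.650 − 133.068 = 430.582px

430.6px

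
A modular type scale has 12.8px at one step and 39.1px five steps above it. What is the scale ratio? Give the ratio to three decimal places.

r⁵ = 39.1 / 12.8, so r = (39.1/12.8)^(1/5).
r = 3.0547^(1/5) ≈ 1.2502

1.250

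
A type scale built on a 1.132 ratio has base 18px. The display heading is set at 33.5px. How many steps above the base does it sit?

1.132ⁿ = 33.5 / 18 = 1.8611
n = ln(1.8611) / ln(1.132) = 0.6212 / 0.1240 ≈ 5.01

5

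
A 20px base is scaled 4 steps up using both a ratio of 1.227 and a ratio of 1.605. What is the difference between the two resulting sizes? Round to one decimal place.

87.4px

At 1.227: 20.0 × 1.227⁴ = 45.332px
At 1.605: 20.0 × 1.605⁴ = 132.718px
Difference: 132.718 − 45.332 = 87.386px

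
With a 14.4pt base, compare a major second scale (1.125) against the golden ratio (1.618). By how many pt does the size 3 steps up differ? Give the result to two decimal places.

40.49pt

Major second: 14.4 × 1.125³ = 20.5031pt
Golden ratio: 14.4 × 1.618³ = 60.9955pt
Difference: 60.9955 − 20.5031 = 40.4924pt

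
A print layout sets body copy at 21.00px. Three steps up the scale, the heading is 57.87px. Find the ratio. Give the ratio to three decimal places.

r³ = 57.87 / 21.00, so r = (57.87/21.00)^(1/3).
r = 2.7557^(1/3) ≈ 1.4020

1.402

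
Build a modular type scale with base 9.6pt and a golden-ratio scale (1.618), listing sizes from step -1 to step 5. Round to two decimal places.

Step -1: 9.6 ÷ 1.618 = 5.93
Step 0: 9.6pt
Step 1: 9.6 × 1.618 = 15.53
Step 2: 9.6 × 1.618² = 25.13
Step 3: 9.6 × 1.618³ = 40.66
Step 4: 9.6 × 1.618⁴ = 65.79
Step 5: 9.6 × 1.618⁵ = 106.45

5.93pt, 9.60pt, 15.53pt, 25.13pt, 40.66pt, 65.79pt, 106.45pt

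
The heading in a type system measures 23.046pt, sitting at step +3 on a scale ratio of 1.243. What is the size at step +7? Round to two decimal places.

23.046 × 1.243⁴ = 23.046 × 2.38718 ≈ 55.015

55.01pt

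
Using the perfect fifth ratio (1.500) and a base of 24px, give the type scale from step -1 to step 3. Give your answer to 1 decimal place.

Step -1: 24.0 ÷ 1.500 = 16.0
Step 0: 24px
Step 1: 24.0 × 1.500 = 36.0
Step 2: 24.0 × 1.500² = 54.0
Step 3: 24.0 × 1.500³ = 81.0

16.0px, 24.0px, 36.0px, 54.0px, 81.0px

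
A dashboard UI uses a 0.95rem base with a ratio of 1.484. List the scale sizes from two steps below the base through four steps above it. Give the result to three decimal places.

0.431rem, 0.640rem, 0.950rem, 1.410rem, 2.092rem, 3.105rem, 4.607rem

Step -2: 0.95 ÷ 1.484² = 0.431
Step -1: 0.95 ÷ 1.484 = 0.640
Step 0: 0.95rem
Step 1: 0.95 × 1.484 = 1.410
Step 2: 0.95 × 1.484² = 2.092
Step 3: 0.95 × 1.484³ = 3.105
Step 4: 0.95 × 1.484⁴ = 4.607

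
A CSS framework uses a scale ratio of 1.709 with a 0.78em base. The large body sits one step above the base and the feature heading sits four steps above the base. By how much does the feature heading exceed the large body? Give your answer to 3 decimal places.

5.321em

Step 1: 0.78 × 1.709 = 1.33302em
Step 4: 0.78 × 1.709⁴ = 6.65369em
Difference: 6.65369 − 1.33302 = 5.32067em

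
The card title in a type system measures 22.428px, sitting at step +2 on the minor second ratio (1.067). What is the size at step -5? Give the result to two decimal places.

Moving from step +2 to step -5 is 7 steps down, so divide by r⁷.
22.428 ÷ 1.067⁷ = 22.428 ÷ 1.57453 ≈ 14.244

14.24px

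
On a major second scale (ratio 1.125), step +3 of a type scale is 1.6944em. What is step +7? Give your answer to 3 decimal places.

2.714em

The gap is 7 − (3) = 4 steps, so the factor is 1.125^4.
1.6944 × 1.125⁴ = 1.6944 × 1.60181 ≈ 2.714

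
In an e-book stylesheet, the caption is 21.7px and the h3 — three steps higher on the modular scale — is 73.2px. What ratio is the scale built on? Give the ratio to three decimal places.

r³ = 73.2 / 21.7, so r = (73.2/21.7)^(1/3).
r = 3.3733^(1/3) ≈ 1.4997

1.500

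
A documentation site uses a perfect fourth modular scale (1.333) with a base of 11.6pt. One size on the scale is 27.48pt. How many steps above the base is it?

1.333ⁿ = 27.48 / 11.6 = 2.3690
n = ln(2.3690) / ln(1.333) = 0.8625 / 0.2874 ≈ 3.00

3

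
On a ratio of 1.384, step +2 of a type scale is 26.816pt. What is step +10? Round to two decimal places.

26.816 × 1.384⁸ = 26.816 × 13.46135 ≈ 360.980

360.98pt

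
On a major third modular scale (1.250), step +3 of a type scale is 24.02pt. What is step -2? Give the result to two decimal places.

The gap is -2 − (3) = -5 steps, so the factor is 1.250^-5.
24.02 ÷ 1.250⁵ = 24.02 ÷ 3.05176 ≈ 7.871

7.87pt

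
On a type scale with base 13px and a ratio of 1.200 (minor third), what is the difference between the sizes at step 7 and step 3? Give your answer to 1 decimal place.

Step 3: 13.0 × 1.200³ = 22.464px
Step 7: 13.0 × 1.200⁷ = 46.581px
Difference: 46.581 − 22.464 = 24.117px

24.1px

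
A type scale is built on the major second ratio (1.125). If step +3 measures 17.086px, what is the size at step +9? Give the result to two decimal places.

34.64px

17.086 × 1.125⁶ = 17.086 × 2.02729 ≈ 34.638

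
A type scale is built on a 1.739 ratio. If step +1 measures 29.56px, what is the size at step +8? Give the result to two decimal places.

Moving from step +1 to step +8 is 7 steps up, so multiply by r⁷.
29.56 × 1.739⁷ = 29.56 × 48.09468 ≈ 1421.679

1421.68px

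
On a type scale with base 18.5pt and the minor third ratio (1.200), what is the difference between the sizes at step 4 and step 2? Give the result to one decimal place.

Step 2: 18.5 × 1.200² = 26.640pt
Step 4: 18.5 × 1.200⁴ = 38.362pt
Difference: 38.362 − 26.640 = 11.722pt

11.7pt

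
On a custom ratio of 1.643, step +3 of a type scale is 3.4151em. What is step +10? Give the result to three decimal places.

110.374em

3.4151 × 1.643⁷ = 3.4151 × 32.31937 ≈ 110.374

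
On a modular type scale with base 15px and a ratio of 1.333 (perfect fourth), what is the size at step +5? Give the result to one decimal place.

63.1px

Each step on a modular scale multiplies by the ratio, so the size n steps from the base is base × ratioⁿ.
15.0 × 1.333⁵ = 15.0 × 4.20873 ≈ 63.13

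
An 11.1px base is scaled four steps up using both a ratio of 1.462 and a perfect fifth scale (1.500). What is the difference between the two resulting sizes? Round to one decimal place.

5.5px

At 1.462: 11.1 × 1.462⁴ = 50.712px
Perfect fifth: 11.1 × 1.500⁴ = 56.194px
Difference: 56.194 − 50.712 = 5.482px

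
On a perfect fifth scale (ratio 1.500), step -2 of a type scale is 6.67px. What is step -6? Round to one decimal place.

1.3px

6.67 ÷ 1.500⁴ = 6.67 ÷ 5.06250 ≈ 1.318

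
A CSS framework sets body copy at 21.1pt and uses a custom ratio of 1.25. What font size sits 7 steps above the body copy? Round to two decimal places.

A modular type scale is a geometric sequence: sizeₙ = base × rⁿ.
21.1 × 1.25⁷ = 21.1 × 4.76837 ≈ 100.61

100.61pt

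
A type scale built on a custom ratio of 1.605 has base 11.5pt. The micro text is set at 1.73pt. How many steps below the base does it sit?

4

1.605ⁿ = 11.5 / 1.73 = 6.6474
n = ln(6.6474) / ln(1.605) = 1.8942 / 0.4731 ≈ 4.00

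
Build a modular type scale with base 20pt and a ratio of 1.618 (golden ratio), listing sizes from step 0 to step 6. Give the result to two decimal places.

Step 0: 20pt
Step 1: 20.0 × 1.618 = 32.36
Step 2: 20.0 × 1.618² = 52.36
Step 3: 20.0 × 1.618³ = 84.72
Step 4: 20.0 × 1.618⁴ = 137.07
Step 5: 20.0 × 1.618⁵ = 221.78
Step 6: 20.0 × 1.618⁶ = 358.84

20.00pt, 32.36pt, 52.36pt, 84.72pt, 137.07pt, 221.78pt, 358.84pt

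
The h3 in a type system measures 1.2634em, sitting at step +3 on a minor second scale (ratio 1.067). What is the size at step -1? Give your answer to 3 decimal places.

1.2634 ÷ 1.067⁴ = 1.2634 ÷ 1.29616 ≈ 0.975

0.975em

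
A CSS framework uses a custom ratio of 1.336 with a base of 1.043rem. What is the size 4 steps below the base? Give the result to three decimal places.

1.043 ÷ 1.336⁴ = 1.043 ÷ 3.18585 ≈ 0.327

0.327rem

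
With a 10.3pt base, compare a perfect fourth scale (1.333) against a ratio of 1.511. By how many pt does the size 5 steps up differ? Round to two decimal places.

37.78pt

Perfect fourth: 10.3 × 1.333⁵ = 43.3499pt
At 1.511: 10.3 × 1.511⁵ = 81.1259pt
Difference: 81.1259 − 43.3499 = 37.7760pt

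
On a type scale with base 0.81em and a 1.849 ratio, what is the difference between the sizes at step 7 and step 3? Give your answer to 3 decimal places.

54.727em

Step 3: 0.81 × 1.849³ = 5.12030em
Step 7: 0.81 × 1.849⁷ = 59.84714em
Difference: 59.84714 − 5.12030 = 54.72684em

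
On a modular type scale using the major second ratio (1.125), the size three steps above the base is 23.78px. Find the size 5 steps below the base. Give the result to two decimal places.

9.27px

Moving from step +3 to step -5 is 8 steps down, so divide by r⁸.
23.78 ÷ 1.125⁸ = 23.78 ÷ 2.56578 ≈ 9.268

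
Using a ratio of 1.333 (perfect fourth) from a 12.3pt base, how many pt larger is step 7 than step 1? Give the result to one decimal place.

Step 1: 12.3 × 1.333 = 16.396pt
Step 7: 12.3 × 1.333⁷ = 91.985pt
Difference: 91.985 − 16.396 = 75.589pt

75.6pt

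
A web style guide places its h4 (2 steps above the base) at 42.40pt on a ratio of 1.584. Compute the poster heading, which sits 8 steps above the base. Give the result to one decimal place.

42.40 × 1.584⁶ = 42.40 × 15.79542 ≈ 669.726

669.7pt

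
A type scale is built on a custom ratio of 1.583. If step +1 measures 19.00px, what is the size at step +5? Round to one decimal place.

The gap is 5 − (1) = 4 steps, so the factor is 1.583^4.
19.00 × 1.583⁴ = 19.00 × 6.27948 ≈ 119.310

119.3px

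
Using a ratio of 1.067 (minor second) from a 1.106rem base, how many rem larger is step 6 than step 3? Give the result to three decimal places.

0.289rem

Step 3: 1.106 × 1.067³ = 1.34353rem
Step 6: 1.106 × 1.067⁶ = 1.63208rem
Difference: 1.63208 − 1.34353 = 0.28855rem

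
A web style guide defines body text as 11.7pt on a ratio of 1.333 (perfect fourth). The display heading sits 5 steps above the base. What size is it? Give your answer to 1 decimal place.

Every step multiplies by the scale ratio.
11.7 × 1.333⁵ = 11.7 × 4.20873 ≈ 49.24

49.2pt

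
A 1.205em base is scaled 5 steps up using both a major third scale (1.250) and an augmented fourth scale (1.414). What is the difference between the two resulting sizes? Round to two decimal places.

Major third: 1.205 × 1.250⁵ = 3.6774em
Augmented fourth: 1.205 × 1.414⁵ = 6.8114em
Difference: 6.8114 − 3.6774 = 3.1340em

3.13em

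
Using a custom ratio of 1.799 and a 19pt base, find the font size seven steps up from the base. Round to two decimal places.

19.0 × 1.799⁷ = 19.0 × 60.98431 ≈ 1158.70

1158.70pt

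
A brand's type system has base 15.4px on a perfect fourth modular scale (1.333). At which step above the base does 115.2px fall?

1.333ⁿ = 115.2 / 15.4 = 7.4805
n = ln(7.4805) / ln(1.333) = 2.0123 / 0.2874 ≈ 7.00

7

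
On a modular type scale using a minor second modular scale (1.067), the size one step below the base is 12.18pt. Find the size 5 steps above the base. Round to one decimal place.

18.0pt

The gap is 5 − (-1) = 6 steps, so the factor is 1.067^6.
12.18 × 1.067⁶ = 12.18 × 1.47566 ≈ 17.974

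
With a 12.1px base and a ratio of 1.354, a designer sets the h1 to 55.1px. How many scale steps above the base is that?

5

1.354ⁿ = 55.1 / 12.1 = 4.5537
n = ln(4.5537) / ln(1.354) = 1.5159 / 0.3031 ≈ 5.00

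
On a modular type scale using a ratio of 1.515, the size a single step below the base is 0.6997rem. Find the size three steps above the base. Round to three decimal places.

0.6997 × 1.515⁴ = 0.6997 × 5.26806 ≈ 3.686

3.686rem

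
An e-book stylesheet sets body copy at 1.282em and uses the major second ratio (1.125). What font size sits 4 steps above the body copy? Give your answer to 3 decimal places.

2.054em

1.282 × 1.125⁴ = 1.282 × 1.60181 ≈ 2.054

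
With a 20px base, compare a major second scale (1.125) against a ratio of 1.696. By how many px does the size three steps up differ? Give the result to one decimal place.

Major second: 20.0 × 1.125³ = 28.477px
At 1.696: 20.0 × 1.696³ = 97.568px
Difference: 97.568 − 28.477 = 69.091px

69.1px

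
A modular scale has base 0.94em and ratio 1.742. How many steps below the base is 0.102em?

4

1.742ⁿ = 0.94 / 0.102 = 9.2157
n = ln(9.2157) / ln(1.742) = 2.2209 / 0.5550 ≈ 4.00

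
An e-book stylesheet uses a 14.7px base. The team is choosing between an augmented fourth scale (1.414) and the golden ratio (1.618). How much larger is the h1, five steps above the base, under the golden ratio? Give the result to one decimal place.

79.9px

Augmented fourth: 14.7 × 1.414⁵ = 83.093px
Golden ratio: 14.7 × 1.618⁵ = 163.008px
Difference: 163.008 − 83.093 = 79.915px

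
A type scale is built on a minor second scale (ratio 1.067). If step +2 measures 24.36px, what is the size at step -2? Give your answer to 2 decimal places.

Moving from step +2 to step -2 is 4 steps down, so divide by r⁴.
24.36 ÷ 1.067⁴ = 24.36 ÷ 1.29616 ≈ 18.794

18.79px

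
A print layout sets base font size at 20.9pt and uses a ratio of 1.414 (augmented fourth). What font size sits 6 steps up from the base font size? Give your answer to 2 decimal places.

A modular type scale is a geometric sequence: sizeₙ = base × rⁿ.
20.9 × 1.414⁶ = 20.9 × 7.99275 ≈ 167.05

167.05pt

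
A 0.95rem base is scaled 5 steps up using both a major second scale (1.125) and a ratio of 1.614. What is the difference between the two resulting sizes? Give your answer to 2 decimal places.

8.69rem

Major second: 0.95 × 1.125⁵ = 1.7119rem
At 1.614: 0.95 × 1.614⁵ = 10.4050rem
Difference: 10.4050 − 1.7119 = 8.6931rem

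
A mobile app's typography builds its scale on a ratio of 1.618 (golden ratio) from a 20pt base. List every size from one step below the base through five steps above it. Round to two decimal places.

Step -1: 20.0 ÷ 1.618 = 12.36
Step 0: 20pt
Step 1: 20.0 × 1.618 = 32.36
Step 2: 20.0 × 1.618² = 52.36
Step 3: 20.0 × 1.618³ = 84.72
Step 4: 20.0 × 1.618⁴ = 137.07
Step 5: 20.0 × 1.618⁵ = 221.78

12.36pt, 20.00pt, 32.36pt, 52.36pt, 84.72pt, 137.07pt, 221.78pt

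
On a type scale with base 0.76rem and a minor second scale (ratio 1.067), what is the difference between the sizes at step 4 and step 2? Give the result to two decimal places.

0.12rem

Step 2: 0.76 × 1.067² = 0.8653rem
Step 4: 0.76 × 1.067⁴ = 0.9851rem
Difference: 0.9851 − 0.8653 = 0.1198rem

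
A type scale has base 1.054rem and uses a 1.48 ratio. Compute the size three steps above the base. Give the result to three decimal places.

3.417rem

A modular type scale is a geometric sequence: sizeₙ = base × rⁿ.
1.054 × 1.48³ = 1.054 × 3.24179 ≈ 3.417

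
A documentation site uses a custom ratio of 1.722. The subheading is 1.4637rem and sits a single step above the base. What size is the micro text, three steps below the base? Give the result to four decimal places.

0.1665rem

1.4637 ÷ 1.722⁴ = 1.4637 ÷ 8.79291 ≈ 0.1665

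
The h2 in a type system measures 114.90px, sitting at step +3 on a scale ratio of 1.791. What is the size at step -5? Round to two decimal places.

114.90 ÷ 1.791⁸ = 114.90 ÷ 105.86799 ≈ 1.085

1.09px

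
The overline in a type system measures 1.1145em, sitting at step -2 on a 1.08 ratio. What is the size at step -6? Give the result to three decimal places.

Moving from step -2 to step -6 is 4 steps down, so divide by r⁴.
1.1145 ÷ 1.08⁴ = 1.1145 ÷ 1.36049 ≈ 0.819

0.819em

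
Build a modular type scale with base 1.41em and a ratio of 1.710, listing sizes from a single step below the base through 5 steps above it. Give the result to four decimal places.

Step -1: 1.41 ÷ 1.710 = 0.8246
Step 0: 1.41em
Step 1: 1.41 × 1.710 = 2.4111
Step 2: 1.41 × 1.710² = 4.1230
Step 3: 1.41 × 1.710³ = 7.0503
Step 4: 1.41 × 1.710⁴ = 12.0560
Step 5: 1.41 × 1.710⁵ = 20.6158

0.8246em, 1.4100em, 2.4111em, 4.1230em, 7.0503em, 12.0560em, 20.6158em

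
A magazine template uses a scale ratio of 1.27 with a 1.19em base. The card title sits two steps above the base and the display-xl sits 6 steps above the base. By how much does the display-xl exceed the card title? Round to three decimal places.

Step 2: 1.19 × 1.27² = 1.91935em
Step 6: 1.19 × 1.27⁶ = 4.99309em
Difference: 4.99309 − 1.91935 = 3.07374em

3.074em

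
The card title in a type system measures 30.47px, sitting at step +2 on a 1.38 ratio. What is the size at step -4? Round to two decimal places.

4.41px

The gap is -4 − (2) = -6 steps, so the factor is 1.38^-6.
30.47 ÷ 1.38⁶ = 30.47 ÷ 6.90676 ≈ 4.412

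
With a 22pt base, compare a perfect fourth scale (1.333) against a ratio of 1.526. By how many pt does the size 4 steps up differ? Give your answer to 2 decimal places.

Perfect fourth: 22.0 × 1.333⁴ = 69.4614pt
At 1.526: 22.0 × 1.526⁴ = 119.3001pt
Difference: 119.3001 − 69.4614 = 49.8387pt

49.84pt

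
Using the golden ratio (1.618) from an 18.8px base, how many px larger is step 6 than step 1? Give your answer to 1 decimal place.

Step 1: 18.8 × 1.618 = 30.418px
Step 6: 18.8 × 1.618⁶ = 337.310px
Difference: 337.310 − 30.418 = 306.892px

306.9px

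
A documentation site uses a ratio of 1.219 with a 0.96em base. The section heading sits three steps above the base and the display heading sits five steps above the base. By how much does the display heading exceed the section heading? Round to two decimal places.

0.85em

Step 3: 0.96 × 1.219³ = 1.7389em
Step 5: 0.96 × 1.219⁵ = 2.5840em
Difference: 2.5840 − 1.7389 = 0.8451em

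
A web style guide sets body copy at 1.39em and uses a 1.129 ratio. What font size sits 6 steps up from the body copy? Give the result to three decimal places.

1.39 × 1.129⁶ = 1.39 × 2.07092 ≈ 2.879

2.879em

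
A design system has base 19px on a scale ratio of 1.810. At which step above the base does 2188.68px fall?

8

1.810ⁿ = 2188.68 / 19 = 115.1937
n = ln(115.1937) / ln(1.810) = 4.7466 / 0.5933 ≈ 8.00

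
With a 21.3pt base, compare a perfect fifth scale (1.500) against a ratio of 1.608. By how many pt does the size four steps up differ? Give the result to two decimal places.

34.57pt

Perfect fifth: 21.3 × 1.500⁴ = 107.8312pt
At 1.608: 21.3 × 1.608⁴ = 142.4045pt
Difference: 142.4045 − 107.8312 = 34.5733pt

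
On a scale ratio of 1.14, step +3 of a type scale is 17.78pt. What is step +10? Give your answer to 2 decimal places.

44.49pt

17.78 × 1.14⁷ = 17.78 × 2.50227 ≈ 44.490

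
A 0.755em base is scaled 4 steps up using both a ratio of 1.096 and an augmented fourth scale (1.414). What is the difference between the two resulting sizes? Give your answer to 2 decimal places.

At 1.096: 0.755 × 1.096⁴ = 1.0894em
Augmented fourth: 0.755 × 1.414⁴ = 3.0182em
Difference: 3.0182 − 1.0894 = 1.9288em

1.93em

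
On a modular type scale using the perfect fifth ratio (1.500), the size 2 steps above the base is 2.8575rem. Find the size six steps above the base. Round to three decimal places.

14.466rem

The gap is 6 − (2) = 4 steps, so the factor is 1.500^4.
2.8575 × 1.500⁴ = 2.8575 × 5.06250 ≈ 14.466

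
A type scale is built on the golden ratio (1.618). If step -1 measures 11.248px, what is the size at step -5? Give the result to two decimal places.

11.248 ÷ 1.618⁴ = 11.248 ÷ 6.85353 ≈ 1.641

1.64px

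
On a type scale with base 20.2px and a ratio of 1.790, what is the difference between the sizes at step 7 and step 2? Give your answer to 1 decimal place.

Step 2: 20.2 × 1.790² = 64.723px
Step 7: 20.2 × 1.790⁷ = 1189.385px
Difference: 1189.385 − 64.723 = 1124.662px

1124.7px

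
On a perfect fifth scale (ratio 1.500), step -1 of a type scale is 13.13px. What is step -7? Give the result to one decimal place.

1.2px

The gap is -7 − (-1) = -6 steps, so the factor is 1.500^-6.
13.13 ÷ 1.500⁶ = 13.13 ÷ 11.39062 ≈ 1.153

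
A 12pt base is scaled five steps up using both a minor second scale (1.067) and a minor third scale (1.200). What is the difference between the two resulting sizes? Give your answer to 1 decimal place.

13.3pt

Minor second: 12.0 × 1.067⁵ = 16.596pt
Minor third: 12.0 × 1.200⁵ = 29.860pt
Difference: 29.860 − 16.596 = 13.264pt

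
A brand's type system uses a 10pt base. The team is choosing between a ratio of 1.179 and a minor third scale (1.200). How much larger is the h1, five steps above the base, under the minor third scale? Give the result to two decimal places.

2.10pt

At 1.179: 10.0 × 1.179⁵ = 22.7808pt
Minor third: 10.0 × 1.200⁵ = 24.8832pt
Difference: 24.8832 − 22.7808 = 2.1024pt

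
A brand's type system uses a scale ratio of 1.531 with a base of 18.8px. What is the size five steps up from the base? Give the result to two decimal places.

158.14px

Each step on a modular scale multiplies by the ratio, so the size n steps from the base is base × ratioⁿ.
18.8 × 1.531⁵ = 18.8 × 8.41155 ≈ 158.14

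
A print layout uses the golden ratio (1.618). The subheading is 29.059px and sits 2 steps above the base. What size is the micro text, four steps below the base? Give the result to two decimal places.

1.62px

Moving from step +2 to step -4 is 6 steps down, so divide by r⁶.
29.059 ÷ 1.618⁶ = 29.059 ÷ 17.94201 ≈ 1.620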